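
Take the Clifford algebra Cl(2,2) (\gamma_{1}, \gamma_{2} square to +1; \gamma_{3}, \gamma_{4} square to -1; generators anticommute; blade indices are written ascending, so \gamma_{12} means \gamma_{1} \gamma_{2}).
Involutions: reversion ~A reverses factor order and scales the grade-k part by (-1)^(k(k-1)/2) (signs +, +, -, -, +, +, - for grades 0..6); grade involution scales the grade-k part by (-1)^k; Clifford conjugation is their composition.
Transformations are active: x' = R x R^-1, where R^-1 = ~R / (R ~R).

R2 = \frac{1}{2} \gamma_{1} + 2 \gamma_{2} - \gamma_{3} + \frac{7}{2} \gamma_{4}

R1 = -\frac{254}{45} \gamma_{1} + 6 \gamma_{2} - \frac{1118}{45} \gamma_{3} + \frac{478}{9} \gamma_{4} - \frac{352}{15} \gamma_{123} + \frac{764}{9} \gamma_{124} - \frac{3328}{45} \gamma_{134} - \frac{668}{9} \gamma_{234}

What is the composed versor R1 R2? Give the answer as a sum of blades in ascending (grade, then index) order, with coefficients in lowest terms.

Distribute over the terms of R2 (each basis-blade product reordered to ascending indices, repeated generators contracted through their squares):
R1 (\frac{1}{2} \gamma_{1}) = -\frac{127}{45} - 3 \gamma_{12} + \frac{559}{45} \gamma_{13} - \frac{239}{9} \gamma_{14} - \frac{176}{15} \gamma_{23} + \frac{382}{9} \gamma_{24} - \frac{1664}{45} \gamma_{34} + \frac{334}{9} \gamma_{1234}
R1 (2 \gamma_{2}) = 12 - \frac{508}{45} \gamma_{12} + \frac{704}{15} \gamma_{13} - \frac{1528}{9} \gamma_{14} + \frac{2236}{45} \gamma_{23} - \frac{956}{9} \gamma_{24} - \frac{1336}{9} \gamma_{34} - \frac{6656}{45} \gamma_{1234}
R1 (-\gamma_{3}) = -\frac{1118}{45} - \frac{352}{15} \gamma_{12} + \frac{254}{45} \gamma_{13} + \frac{3328}{45} \gamma_{14} - 6 \gamma_{23} + \frac{668}{9} \gamma_{24} + \frac{478}{9} \gamma_{34} + \frac{764}{9} \gamma_{1234}
R1 (\frac{7}{2} \gamma_{4}) = -\frac{1673}{9} - \frac{2674}{9} \gamma_{12} + \frac{11648}{45} \gamma_{13} - \frac{889}{45} \gamma_{14} + \frac{2338}{9} \gamma_{23} + 21 \gamma_{24} - \frac{3913}{45} \gamma_{34} - \frac{1232}{15} \gamma_{1234}
Summing the partial products and collecting blades:
Answer: -\frac{1814}{9} - \frac{5023}{15} \gamma_{12} + \frac{14573}{45} \gamma_{13} - \frac{2132}{15} \gamma_{14} + \frac{4376}{15} \gamma_{23} + \frac{283}{9} \gamma_{24} - \frac{3289}{15} \gamma_{34} - \frac{4862}{45} \gamma_{1234}


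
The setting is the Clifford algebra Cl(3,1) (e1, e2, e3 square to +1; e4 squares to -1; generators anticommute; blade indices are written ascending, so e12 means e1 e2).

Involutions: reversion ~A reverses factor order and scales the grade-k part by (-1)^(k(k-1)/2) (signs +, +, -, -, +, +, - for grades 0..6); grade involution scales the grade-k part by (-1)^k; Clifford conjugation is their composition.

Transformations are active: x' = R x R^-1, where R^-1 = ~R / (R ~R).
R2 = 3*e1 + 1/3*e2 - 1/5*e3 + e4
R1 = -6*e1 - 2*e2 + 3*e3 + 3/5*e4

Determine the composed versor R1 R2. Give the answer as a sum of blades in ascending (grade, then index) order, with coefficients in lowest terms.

Distribute over the terms of R1 (each basis-blade product reordered to ascending indices, repeated generators contracted through their squares):
(-6*e1) R2 = -18 - 2*e12 + 6/5*e13 - 6*e14
(-2*e2) R2 = -2/3 + 6*e12 + 2/5*e23 - 2*e24
(3*e3) R2 = -3/5 - 9*e13 - e23 + 3*e34
(3/5*e4) R2 = -3/5 - 9/5*e14 - 1/5*e24 + 3/25*e34
Summing the partial products and collecting blades:
Answer: -298/15 + 4*e12 - 39/5*e13 - 39/5*e14 - 3/5*e23 - 11/5*e24 + 78/25*e34


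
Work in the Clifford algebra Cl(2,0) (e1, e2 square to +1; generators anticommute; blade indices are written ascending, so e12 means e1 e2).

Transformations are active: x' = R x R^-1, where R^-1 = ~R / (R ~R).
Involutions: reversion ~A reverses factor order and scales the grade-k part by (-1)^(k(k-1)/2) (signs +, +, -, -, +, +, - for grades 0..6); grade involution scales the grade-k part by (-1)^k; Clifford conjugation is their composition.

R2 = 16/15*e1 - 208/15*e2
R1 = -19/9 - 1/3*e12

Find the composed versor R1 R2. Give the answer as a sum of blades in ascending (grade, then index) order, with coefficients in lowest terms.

Distribute over the terms of R1 (each basis-blade product reordered to ascending indices, repeated generators contracted through their squares):
(-19/9) R2 = -304/135*e1 + 3952/135*e2
(-1/3*e12) R2 = 208/45*e1 + 16/45*e2
Summing the partial products and collecting blades:
Answer: 64/27*e1 + 800/27*e2


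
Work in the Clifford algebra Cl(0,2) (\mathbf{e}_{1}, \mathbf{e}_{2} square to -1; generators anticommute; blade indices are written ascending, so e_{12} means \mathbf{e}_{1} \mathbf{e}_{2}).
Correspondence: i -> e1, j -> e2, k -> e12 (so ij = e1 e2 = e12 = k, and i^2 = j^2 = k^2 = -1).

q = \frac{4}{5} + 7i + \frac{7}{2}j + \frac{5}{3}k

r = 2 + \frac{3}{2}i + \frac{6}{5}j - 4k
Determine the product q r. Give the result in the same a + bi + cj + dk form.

In blades: q = \frac{4}{5} + 7 e_{1} + \frac{7}{2} e_{2} + \frac{5}{3} e_{12}, r = 2 + \frac{3}{2} e_{1} + \frac{6}{5} e_{2} - 4 e_{12}.
Distribute q over r term by term (generator squares from the signature, products reordered to ascending indices): (\frac{4}{5})*r = \frac{8}{5} + \frac{6}{5} e_{1} + \frac{24}{25} e_{2} - \frac{16}{5} e_{12}; (7 e_{1})*r = -\frac{21}{2} + 14 e_{1} + 28 e_{2} + \frac{42}{5} e_{12}; (\frac{7}{2} e_{2})*r = -\frac{21}{5} - 14 e_{1} + 7 e_{2} - \frac{21}{4} e_{12}; (\frac{5}{3} e_{12})*r = \frac{20}{3} - 2 e_{1} + \frac{5}{2} e_{2} + \frac{10}{3} e_{12}.
Sum: -\frac{193}{30} - \frac{4}{5} e_{1} + \frac{1923}{50} e_{2} + \frac{197}{60} e_{12}; translating back through the correspondence:
Answer: -\frac{193}{30} - \frac{4}{5}i + \frac{1923}{50}j + \frac{197}{60}k


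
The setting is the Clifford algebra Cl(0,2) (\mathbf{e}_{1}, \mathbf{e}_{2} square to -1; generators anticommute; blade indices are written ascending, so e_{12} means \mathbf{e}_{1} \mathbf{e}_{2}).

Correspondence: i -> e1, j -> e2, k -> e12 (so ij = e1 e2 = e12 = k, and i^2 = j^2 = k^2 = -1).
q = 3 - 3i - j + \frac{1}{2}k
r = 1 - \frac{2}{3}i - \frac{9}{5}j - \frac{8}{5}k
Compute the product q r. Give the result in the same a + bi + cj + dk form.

In blades: q = 3 - 3 e_{1} - e_{2} + \frac{1}{2} e_{12}, r = 1 - \frac{2}{3} e_{1} - \frac{9}{5} e_{2} - \frac{8}{5} e_{12}.
Distribute q over r term by term (generator squares from the signature, products reordered to ascending indices): (3)*r = 3 - 2 e_{1} - \frac{27}{5} e_{2} - \frac{24}{5} e_{12}; (-3 e_{1})*r = -2 - 3 e_{1} - \frac{24}{5} e_{2} + \frac{27}{5} e_{12}; (-e_{2})*r = -\frac{9}{5} + \frac{8}{5} e_{1} - e_{2} - \frac{2}{3} e_{12}; (\frac{1}{2} e_{12})*r = \frac{4}{5} + \frac{9}{10} e_{1} - \frac{1}{3} e_{2} + \frac{1}{2} e_{12}.
Sum: -\frac{5}{2} e_{1} - \frac{173}{15} e_{2} + \frac{13}{30} e_{12}; translating back through the correspondence:
Answer: -\frac{5}{2}i - \frac{173}{15}j + \frac{13}{30}k


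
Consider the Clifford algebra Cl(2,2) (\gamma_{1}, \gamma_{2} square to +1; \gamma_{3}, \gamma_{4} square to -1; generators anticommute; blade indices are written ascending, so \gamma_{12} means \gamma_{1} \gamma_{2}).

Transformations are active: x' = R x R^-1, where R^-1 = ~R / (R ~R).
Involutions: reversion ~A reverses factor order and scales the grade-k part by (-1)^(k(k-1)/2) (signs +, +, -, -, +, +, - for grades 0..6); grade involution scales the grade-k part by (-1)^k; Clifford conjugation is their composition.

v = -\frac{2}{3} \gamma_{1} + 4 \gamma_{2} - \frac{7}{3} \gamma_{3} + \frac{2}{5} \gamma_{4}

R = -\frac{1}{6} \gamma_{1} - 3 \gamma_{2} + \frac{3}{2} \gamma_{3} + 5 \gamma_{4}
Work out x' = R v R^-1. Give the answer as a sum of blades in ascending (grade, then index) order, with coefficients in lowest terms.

~R = -\frac{1}{6} \gamma_{1} - 3 \gamma_{2} + \frac{3}{2} \gamma_{3} + 5 \gamma_{4}, and R ~R = -\frac{164}{9}, so R^-1 = ~R / (-\frac{164}{9}).
R v = -\frac{187}{18} - \frac{8}{3} \gamma_{12} + \frac{25}{18} \gamma_{13} + \frac{49}{15} \gamma_{14} + \gamma_{23} - \frac{106}{5} \gamma_{24} + \frac{184}{15} \gamma_{34}
Answer: \frac{469}{984} \gamma_{1} - \frac{1217}{164} \gamma_{2} + \frac{3979}{984} \gamma_{3} + \frac{4347}{820} \gamma_{4}


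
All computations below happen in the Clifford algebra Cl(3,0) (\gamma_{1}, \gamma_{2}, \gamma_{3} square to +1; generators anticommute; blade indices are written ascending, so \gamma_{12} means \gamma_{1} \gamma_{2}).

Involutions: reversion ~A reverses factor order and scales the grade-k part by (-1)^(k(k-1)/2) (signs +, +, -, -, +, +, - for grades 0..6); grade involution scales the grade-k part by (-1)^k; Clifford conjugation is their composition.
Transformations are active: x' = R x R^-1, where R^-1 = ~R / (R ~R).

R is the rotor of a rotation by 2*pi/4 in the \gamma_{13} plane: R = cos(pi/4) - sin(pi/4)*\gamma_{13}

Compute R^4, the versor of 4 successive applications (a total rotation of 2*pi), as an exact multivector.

Because a rotor carries half the rotation angle, composing 4 copies of this \gamma_{13}-plane rotor multiplies the phase: 4*(pi/4) = \pi, hence R^4 = cos(\pi) - sin(\pi)*\gamma_{13}.
cos(\pi) = -1 and sin(\pi) = 0, so R^4 = -1. The total rotation 2*pi is 1 full turn, so every vector returns to itself, yet the rotor is -1, on the OTHER sheet of the double cover (an odd number of 2*pi turns).
Answer: -1


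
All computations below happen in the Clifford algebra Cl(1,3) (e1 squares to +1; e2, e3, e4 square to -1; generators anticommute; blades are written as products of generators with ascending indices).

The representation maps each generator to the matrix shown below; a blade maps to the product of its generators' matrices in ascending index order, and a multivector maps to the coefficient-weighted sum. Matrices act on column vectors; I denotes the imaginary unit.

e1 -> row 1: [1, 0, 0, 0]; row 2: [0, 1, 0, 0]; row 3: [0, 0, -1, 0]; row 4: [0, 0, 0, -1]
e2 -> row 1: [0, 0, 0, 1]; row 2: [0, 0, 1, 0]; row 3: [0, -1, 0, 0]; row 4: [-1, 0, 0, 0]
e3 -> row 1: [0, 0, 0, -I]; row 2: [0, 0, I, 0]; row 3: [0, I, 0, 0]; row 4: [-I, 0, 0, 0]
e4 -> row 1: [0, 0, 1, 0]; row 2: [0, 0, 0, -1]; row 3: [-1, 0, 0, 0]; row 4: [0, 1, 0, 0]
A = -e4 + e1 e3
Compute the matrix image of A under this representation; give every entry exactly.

Bivector images (products of the table entries): rho(e1 e3) = rho(e1)rho(e3) = row 1: [0, 0, 0, -I]; row 2: [0, 0, I, 0]; row 3: [0, -I, 0, 0]; row 4: [I, 0, 0, 0].
M = (-1)*rho(e4) + (1)*rho(e1 e3), summed entrywise:
Answer: row 1: [0, 0, -1, -I]; row 2: [0, 0, I, 1]; row 3: [1, -I, 0, 0]; row 4: [I, -1, 0, 0]


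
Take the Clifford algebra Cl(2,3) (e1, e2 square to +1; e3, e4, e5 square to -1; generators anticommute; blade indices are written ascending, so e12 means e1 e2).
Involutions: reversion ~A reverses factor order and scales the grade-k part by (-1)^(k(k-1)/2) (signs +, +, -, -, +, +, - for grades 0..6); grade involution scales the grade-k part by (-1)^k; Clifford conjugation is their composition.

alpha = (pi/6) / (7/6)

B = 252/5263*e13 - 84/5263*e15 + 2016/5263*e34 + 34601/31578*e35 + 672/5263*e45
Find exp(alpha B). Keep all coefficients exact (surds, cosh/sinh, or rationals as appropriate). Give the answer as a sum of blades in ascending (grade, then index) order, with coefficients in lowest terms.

B^2 term by term: the squares give (252/5263)^2*(e13)^2 + (-84/5263)^2*(e15)^2 + (2016/5263)^2*(e34)^2 + (34601/31578)^2*(e35)^2 + (672/5263)^2*(e45)^2 = 63504/27699169*(+1) + 7056/27699169*(+1) + 4064256/27699169*(-1) + 1197229201/997170084*(-1) + 451584/27699169*(-1) = -49/36 (each basis 2-blade squares to minus the product of its generators' squares); cross terms between blades sharing an index anticommute and cancel; the commuting (index-disjoint) pairs give grade-4 terms 2*c*c'*(blade product), which cancel blade by blade — e1345: 338688/27699169 - 338688/27699169 = 0 — confirming B is simple. So B^2 = -49/36.
B^2 = -49/36 — since the square is negative, the closed form is circular: l = 7/6, alpha*l = pi/6, so exp(alpha B) = cos(pi/6) + (sin(pi/6)/(7/6))*B = sqrt(3)/2 + (3/7)*B.
Answer: sqrt(3)/2 + 108/5263*e13 - 36/5263*e15 + 864/5263*e34 + 4943/10526*e35 + 288/5263*e45


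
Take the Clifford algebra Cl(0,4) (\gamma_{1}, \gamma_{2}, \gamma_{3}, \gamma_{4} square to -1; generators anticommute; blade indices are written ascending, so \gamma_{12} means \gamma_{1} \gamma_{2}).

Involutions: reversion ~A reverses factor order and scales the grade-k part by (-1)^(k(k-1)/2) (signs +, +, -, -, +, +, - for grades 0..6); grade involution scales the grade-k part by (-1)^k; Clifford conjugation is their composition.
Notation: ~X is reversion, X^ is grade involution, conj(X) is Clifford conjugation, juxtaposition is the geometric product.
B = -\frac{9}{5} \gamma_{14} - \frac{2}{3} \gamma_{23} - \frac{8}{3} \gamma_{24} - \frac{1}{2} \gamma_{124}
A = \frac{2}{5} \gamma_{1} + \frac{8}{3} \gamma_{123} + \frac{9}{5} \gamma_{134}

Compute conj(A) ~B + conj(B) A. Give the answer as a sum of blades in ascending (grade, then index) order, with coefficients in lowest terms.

first term: -\frac{16}{9} \gamma_{1} + \frac{81}{25} \gamma_{3} + \frac{18}{25} \gamma_{4} + \frac{9}{10} \gamma_{23} + \frac{1}{5} \gamma_{24} - \frac{4}{3} \gamma_{34} - \frac{76}{15} \gamma_{123} + \frac{2}{15} \gamma_{124} + \frac{64}{9} \gamma_{134} - \frac{24}{5} \gamma_{234}
second term: -\frac{16}{9} \gamma_{1} + \frac{81}{25} \gamma_{3} + \frac{18}{25} \gamma_{4} + \frac{9}{10} \gamma_{23} + \frac{1}{5} \gamma_{24} - \frac{4}{3} \gamma_{34} + \frac{76}{15} \gamma_{123} - \frac{2}{15} \gamma_{124} - \frac{64}{9} \gamma_{134} + \frac{24}{5} \gamma_{234}
Answer: -\frac{32}{9} \gamma_{1} + \frac{162}{25} \gamma_{3} + \frac{36}{25} \gamma_{4} + \frac{9}{5} \gamma_{23} + \frac{2}{5} \gamma_{24} - \frac{8}{3} \gamma_{34}


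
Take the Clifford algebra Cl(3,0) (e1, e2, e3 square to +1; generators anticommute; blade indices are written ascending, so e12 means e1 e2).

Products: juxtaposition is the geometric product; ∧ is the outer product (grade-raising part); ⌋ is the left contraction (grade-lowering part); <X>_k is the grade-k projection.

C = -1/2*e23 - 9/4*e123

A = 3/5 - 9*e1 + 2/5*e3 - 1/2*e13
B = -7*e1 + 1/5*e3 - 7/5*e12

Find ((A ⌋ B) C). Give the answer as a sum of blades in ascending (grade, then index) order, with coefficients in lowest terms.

step 1: 1577/25 - 21/5*e1 + 63/5*e2 + 3/25*e3 - 21/25*e12
step 2: 3/50*e2 - 819/100*e3 - 27/100*e12 + 2877/100*e13 - 2209/100*e23 - 13983/100*e123
Answer: 3/50*e2 - 819/100*e3 - 27/100*e12 + 2877/100*e13 - 2209/100*e23 - 13983/100*e123


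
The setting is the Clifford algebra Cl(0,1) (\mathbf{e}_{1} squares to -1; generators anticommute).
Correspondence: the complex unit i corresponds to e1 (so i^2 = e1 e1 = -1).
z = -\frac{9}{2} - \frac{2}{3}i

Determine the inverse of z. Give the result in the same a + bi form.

In blades: z = -\frac{9}{2} - \frac{2}{3} e_{1}.
With qbar = -\frac{9}{2} + \frac{2}{3} e_{1} (scalar fixed, mapped units negated), z qbar = \frac{745}{36} (the sum of squared coefficients), so z^-1 = qbar / (\frac{745}{36}) = -\frac{162}{745} + \frac{24}{745} e_{1}; translating back:
Answer: -\frac{162}{745} + \frac{24}{745}i


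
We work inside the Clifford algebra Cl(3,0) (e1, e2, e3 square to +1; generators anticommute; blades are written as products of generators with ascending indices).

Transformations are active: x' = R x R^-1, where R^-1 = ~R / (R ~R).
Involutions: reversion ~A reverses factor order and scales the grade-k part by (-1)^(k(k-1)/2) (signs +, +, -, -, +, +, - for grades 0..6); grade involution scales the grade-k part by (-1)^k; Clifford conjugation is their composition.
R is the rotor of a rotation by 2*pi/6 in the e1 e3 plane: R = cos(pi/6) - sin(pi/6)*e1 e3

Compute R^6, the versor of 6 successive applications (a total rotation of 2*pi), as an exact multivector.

Because a rotor carries half the rotation angle, composing 6 copies of this e1 e3-plane rotor multiplies the phase: 6*(pi/6) = pi, hence R^6 = cos(pi) - sin(pi)*e1 e3.
cos(pi) = -1 and sin(pi) = 0, so R^6 = -1. The total rotation 2*pi is 1 full turn, so every vector returns to itself, yet the rotor is -1, on the OTHER sheet of the double cover (an odd number of 2*pi turns).
Answer: -1


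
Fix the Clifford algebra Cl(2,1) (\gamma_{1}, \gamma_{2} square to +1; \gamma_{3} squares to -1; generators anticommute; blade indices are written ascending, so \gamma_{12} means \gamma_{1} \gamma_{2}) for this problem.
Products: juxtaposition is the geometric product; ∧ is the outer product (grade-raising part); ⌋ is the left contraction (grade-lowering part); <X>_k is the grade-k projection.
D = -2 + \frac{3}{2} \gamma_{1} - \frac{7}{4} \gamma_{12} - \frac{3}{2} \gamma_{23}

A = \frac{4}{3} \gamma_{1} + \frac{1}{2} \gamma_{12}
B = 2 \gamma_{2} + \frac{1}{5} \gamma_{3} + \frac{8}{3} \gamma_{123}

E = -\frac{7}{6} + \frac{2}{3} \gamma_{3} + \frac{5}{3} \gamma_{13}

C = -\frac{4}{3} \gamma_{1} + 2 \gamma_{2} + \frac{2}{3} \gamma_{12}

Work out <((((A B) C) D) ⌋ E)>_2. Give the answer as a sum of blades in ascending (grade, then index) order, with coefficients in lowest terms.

step 1: \gamma_{1} - \frac{4}{3} \gamma_{3} + \frac{8}{3} \gamma_{12} + \frac{4}{15} \gamma_{13} + \frac{32}{9} \gamma_{23} + \frac{1}{10} \gamma_{123}
step 2: -\frac{28}{9} + \frac{16}{3} \gamma_{1} + \frac{38}{9} \gamma_{2} - \frac{307}{45} \gamma_{3} + 2 \gamma_{12} - \frac{587}{135} \gamma_{13} + \frac{122}{45} \gamma_{23} - \frac{832}{135} \gamma_{123}
step 3: \frac{1229}{90} + \frac{13}{10} \gamma_{1} - \frac{949}{90} \gamma_{2} + \frac{823}{270} \gamma_{3} + \frac{49}{30} \gamma_{12} + \frac{2791}{135} \gamma_{13} - \frac{1291}{540} \gamma_{23} + \frac{10979}{540} \gamma_{123}
step 4: \frac{26719}{1620} + \frac{823}{162} \gamma_{1} + \frac{3043}{270} \gamma_{3} + \frac{1229}{54} \gamma_{13}
step 5: \frac{1229}{54} \gamma_{13}
Answer: \frac{1229}{54} \gamma_{13}


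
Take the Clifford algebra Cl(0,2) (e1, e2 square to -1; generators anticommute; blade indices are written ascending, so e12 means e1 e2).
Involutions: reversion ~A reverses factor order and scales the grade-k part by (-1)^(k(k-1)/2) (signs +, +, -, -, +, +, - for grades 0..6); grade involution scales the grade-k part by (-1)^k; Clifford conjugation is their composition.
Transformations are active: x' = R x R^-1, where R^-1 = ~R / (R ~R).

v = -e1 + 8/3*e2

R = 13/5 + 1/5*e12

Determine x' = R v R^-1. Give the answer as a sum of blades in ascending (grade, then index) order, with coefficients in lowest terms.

~R = 13/5 - 1/5*e12, and R ~R = 34/5, so R^-1 = ~R / (34/5).
R v = -47/15*e1 + 101/15*e2
Answer: -356/255*e1 + 211/85*e2


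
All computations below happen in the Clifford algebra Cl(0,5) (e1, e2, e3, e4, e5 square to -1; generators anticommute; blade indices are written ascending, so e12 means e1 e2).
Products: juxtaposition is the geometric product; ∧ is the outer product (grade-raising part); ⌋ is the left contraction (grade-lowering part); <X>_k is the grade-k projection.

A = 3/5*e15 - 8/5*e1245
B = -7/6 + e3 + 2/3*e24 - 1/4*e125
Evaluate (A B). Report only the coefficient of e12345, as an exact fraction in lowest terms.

step 1: -3/20*e2 + 2/5*e4 + 11/30*e15 - 3/5*e135 + 34/15*e1245 - 8/5*e12345
Answer: -8/5


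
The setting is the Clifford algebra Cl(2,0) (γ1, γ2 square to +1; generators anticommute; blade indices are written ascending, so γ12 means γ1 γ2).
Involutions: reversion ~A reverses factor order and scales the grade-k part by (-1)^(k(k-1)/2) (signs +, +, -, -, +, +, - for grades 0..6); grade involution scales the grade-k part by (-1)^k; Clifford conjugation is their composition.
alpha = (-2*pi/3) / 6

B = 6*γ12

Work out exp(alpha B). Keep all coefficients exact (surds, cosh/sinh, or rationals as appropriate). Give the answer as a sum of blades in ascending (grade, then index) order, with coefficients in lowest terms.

B^2 = (6)^2*(γ12)^2 = 36*(-1) = -36 (a basis 2-blade squares to minus the product of its generators' squares).
B^2 = -36 — the negative square puts this in the circular regime; l = 6, alpha*l = -2*pi/3, so exp(alpha B) = cos(-2*pi/3) + (sin(-2*pi/3)/6)*B = -1/2 + (-sqrt(3)/12)*B.
Answer: -1/2 - sqrt(3)/2*γ12


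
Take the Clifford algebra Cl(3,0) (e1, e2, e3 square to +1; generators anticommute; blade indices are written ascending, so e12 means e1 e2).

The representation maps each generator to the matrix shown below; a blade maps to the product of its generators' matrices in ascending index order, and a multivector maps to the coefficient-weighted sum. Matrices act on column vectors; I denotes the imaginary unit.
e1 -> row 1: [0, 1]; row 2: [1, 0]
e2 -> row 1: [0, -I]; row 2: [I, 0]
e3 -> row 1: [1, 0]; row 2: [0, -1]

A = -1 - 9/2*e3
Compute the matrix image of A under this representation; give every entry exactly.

M = (-1)*1 + (-9/2)*rho(e3), summed entrywise (1 is the identity matrix):
Answer: row 1: [-11/2, 0]; row 2: [0, 7/2]


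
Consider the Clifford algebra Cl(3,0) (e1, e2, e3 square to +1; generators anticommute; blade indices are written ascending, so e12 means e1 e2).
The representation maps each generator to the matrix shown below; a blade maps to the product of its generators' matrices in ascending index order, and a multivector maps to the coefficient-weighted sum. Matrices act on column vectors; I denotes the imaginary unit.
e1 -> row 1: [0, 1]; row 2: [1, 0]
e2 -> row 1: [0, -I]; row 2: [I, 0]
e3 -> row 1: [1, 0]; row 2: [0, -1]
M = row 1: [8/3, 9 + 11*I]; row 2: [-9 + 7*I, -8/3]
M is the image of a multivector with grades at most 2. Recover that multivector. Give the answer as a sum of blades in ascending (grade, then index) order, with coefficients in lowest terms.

Method: 1, rho(e1), rho(e2), rho(e3) form a trace-orthogonal basis of the 2x2 complex matrices (tr(X Y) = 2 if X = Y, else 0), so M = m0*1 + m1*rho(e1) + m2*rho(e2) + m3*rho(e3) with m0 = tr(M)/2 = 0, m1 = tr(M rho(e1))/2 = 9*I, m2 = tr(M rho(e2))/2 = -2 + 9*I, m3 = tr(M rho(e3))/2 = 8/3.
Multiplying table entries, the bivector images are rho(e12) = I*rho(e3), rho(e13) = -I*rho(e2), rho(e23) = I*rho(e1); with real blade coefficients the real parts of m0..m3 are the coefficients of 1, e1, e2, e3 and the imaginary parts give the bivectors (e23: Im m1, e13: -Im m2, e12: Im m3).
Answer: -2*e2 + 8/3*e3 - 9*e13 + 9*e23


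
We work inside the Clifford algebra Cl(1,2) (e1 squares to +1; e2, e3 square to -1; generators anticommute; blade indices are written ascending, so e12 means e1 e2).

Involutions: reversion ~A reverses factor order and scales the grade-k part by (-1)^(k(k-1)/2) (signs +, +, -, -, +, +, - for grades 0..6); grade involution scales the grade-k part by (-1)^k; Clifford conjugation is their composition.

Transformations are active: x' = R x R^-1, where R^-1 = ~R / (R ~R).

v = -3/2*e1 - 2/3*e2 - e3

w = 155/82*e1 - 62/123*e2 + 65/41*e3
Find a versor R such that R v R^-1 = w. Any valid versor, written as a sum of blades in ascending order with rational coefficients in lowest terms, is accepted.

Equal squares first: v^2 = w^2 = 29/36. Then v + w = 16/41*e1 - 48/41*e2 + 24/41*e3 is a versor taking v to w, provided it is invertible.
Answer: 16/41*e1 - 48/41*e2 + 24/41*e3


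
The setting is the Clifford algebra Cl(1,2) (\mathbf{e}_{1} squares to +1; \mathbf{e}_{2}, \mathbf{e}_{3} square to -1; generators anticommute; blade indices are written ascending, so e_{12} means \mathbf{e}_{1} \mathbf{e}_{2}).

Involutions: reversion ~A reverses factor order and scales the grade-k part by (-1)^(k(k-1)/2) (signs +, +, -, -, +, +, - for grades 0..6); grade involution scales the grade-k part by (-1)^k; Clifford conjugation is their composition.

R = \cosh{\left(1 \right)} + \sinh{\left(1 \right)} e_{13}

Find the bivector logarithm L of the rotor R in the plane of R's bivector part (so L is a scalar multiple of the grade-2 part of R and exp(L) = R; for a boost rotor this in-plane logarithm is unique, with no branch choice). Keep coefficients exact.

The scalar part of R is \cosh{\left(1 \right)}, which determines |rapidity| via cosh; the sign lives in the bivector part, and pairing them (bivector part over sinh of the rapidity = the plane) gives the unique in-plane L = rapidity * plane.
Concretely: cosh(rapidity) = \cosh{\left(1 \right)} gives rapidity = ±1, and since rapidity/sinh(rapidity) is even the sign is immaterial: L = (rapidity/sinh(rapidity)) * <R>_2 = (\frac{1}{\sinh{\left(1 \right)}}) * <R>_2.
Answer: e_{13}


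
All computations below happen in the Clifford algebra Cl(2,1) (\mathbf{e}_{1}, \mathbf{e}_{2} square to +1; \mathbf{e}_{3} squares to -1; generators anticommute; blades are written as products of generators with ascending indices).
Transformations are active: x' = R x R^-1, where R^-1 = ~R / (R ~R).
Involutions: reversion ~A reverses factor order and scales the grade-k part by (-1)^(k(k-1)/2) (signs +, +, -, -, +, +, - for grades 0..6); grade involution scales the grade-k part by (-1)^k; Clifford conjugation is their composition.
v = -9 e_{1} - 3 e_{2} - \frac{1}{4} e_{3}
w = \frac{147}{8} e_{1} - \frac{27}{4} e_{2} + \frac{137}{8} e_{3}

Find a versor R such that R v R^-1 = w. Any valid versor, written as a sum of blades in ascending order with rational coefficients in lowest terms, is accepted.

A norm check does it: q(v) = q(w) = \frac{1439}{16}, hence R = v + w = \frac{75}{8} e_{1} - \frac{39}{4} e_{2} + \frac{135}{8} e_{3} realises the map — parallel part kept, (v - w)/2 negated, v carried to w.
Answer: \frac{75}{8} e_{1} - \frac{39}{4} e_{2} + \frac{135}{8} e_{3}


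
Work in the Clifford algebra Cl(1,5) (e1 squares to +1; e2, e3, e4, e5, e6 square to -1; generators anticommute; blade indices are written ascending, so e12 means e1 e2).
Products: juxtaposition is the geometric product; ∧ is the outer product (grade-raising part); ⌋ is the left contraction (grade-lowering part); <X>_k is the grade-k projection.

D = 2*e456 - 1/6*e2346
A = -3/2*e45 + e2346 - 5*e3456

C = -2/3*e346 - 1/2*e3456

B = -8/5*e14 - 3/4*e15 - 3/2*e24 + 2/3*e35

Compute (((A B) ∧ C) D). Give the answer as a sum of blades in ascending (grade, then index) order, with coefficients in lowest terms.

step 1: -9/8*e14 + 12/5*e15 + 9/4*e25 + e34 - 3/2*e36 - 10/3*e46 - 8/5*e1236 + 15/4*e1346 - 8*e1356 - 15/2*e2356 + 2/3*e2456 + 3/4*e123456
step 2: -8/5*e13456 - 3/2*e23456
step 3: -1/4*e5 - 16/5*e13 - 3*e23 + 4/15*e125
Answer: -1/4*e5 - 16/5*e13 - 3*e23 + 4/15*e125


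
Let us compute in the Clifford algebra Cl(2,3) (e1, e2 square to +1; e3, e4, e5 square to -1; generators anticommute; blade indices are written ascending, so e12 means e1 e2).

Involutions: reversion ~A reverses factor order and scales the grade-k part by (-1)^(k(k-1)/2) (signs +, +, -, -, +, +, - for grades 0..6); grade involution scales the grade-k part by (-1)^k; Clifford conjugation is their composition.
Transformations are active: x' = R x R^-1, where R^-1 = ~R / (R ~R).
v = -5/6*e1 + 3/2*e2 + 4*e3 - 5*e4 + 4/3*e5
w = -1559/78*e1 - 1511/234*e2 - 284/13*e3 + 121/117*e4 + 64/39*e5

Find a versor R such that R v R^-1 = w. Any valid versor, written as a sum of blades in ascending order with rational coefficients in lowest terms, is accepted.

Equal squares first: v^2 = w^2 = -239/6. Then v + w = -812/39*e1 - 580/117*e2 - 232/13*e3 - 464/117*e4 + 116/39*e5 is a versor taking v to w, provided it is invertible.
Answer: -812/39*e1 - 580/117*e2 - 232/13*e3 - 464/117*e4 + 116/39*e5


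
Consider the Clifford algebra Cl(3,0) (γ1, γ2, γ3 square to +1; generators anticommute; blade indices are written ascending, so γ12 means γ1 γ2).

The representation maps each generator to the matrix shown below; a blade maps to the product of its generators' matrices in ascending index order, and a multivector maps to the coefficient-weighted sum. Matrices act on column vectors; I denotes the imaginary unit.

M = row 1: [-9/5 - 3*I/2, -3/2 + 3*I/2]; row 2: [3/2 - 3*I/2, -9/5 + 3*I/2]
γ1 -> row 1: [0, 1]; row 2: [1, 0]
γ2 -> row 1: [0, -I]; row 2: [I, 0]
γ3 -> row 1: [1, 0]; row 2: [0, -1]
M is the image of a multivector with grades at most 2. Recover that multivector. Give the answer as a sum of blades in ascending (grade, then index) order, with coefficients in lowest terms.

Method: 1, rho(γ1), rho(γ2), rho(γ3) form a trace-orthogonal basis of the 2x2 complex matrices (tr(X Y) = 2 if X = Y, else 0), so M = m0*1 + m1*rho(γ1) + m2*rho(γ2) + m3*rho(γ3) with m0 = tr(M)/2 = -9/5, m1 = tr(M rho(γ1))/2 = 0, m2 = tr(M rho(γ2))/2 = -3/2 - 3*I/2, m3 = tr(M rho(γ3))/2 = -3*I/2.
Multiplying table entries, the bivector images are rho(γ12) = I*rho(γ3), rho(γ13) = -I*rho(γ2), rho(γ23) = I*rho(γ1); with real blade coefficients the real parts of m0..m3 are the coefficients of 1, γ1, γ2, γ3 and the imaginary parts give the bivectors (γ23: Im m1, γ13: -Im m2, γ12: Im m3).
Answer: -9/5 - 3/2*γ2 - 3/2*γ12 + 3/2*γ13


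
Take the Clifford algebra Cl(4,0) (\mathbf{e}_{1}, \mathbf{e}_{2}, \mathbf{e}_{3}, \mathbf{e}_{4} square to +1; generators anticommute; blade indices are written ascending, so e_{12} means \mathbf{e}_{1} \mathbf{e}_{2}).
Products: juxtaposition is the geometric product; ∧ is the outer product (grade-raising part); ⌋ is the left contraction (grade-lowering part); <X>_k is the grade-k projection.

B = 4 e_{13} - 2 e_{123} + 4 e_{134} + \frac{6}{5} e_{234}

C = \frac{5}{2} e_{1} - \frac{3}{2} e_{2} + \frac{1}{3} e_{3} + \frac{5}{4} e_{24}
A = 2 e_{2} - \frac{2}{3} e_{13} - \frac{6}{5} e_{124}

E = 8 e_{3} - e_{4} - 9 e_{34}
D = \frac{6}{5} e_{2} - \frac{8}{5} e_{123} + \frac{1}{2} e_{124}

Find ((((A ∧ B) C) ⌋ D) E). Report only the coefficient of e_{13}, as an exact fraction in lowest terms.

step 1: -8 e_{123} - 8 e_{1234}
step 2: -\frac{8}{3} e_{12} - 22 e_{13} - 20 e_{23} + \frac{8}{3} e_{124} + 22 e_{134} + 20 e_{234}
step 3: -\frac{4}{3} - 32 e_{1} + \frac{176}{5} e_{2} - \frac{64}{15} e_{3} + \frac{4}{3} e_{4}
step 4: -\frac{532}{15} + \frac{4}{3} e_{3} + \frac{596}{15} e_{4} - 256 e_{13} + 32 e_{14} + \frac{1408}{5} e_{23} - \frac{176}{5} e_{24} + \frac{28}{5} e_{34} + 288 e_{134} - \frac{1584}{5} e_{234}
Answer: -256


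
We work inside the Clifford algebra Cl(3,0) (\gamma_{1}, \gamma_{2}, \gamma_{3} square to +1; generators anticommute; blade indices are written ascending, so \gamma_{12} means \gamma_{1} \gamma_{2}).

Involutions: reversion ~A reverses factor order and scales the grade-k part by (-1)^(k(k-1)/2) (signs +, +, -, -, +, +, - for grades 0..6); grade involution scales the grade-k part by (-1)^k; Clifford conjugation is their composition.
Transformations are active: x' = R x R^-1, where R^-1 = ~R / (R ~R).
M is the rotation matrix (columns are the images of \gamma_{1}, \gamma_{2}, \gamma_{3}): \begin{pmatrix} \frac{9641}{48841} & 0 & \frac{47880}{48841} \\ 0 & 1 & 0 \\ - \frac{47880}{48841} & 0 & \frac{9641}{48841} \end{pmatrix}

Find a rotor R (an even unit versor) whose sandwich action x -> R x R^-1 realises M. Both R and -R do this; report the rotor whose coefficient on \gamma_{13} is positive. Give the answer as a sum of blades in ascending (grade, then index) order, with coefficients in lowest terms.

Method: write R = a + b12*\gamma_{12} + b13*\gamma_{13} + b23*\gamma_{23} with a^2 + b12^2 + b13^2 + b23^2 = 1 (so R^-1 = ~R). Expanding the columns R e_j ~R gives tr M = 4a^2 - 1 and, from the antisymmetric part, M21 - M12 = -4a*b12, M13 - M31 = 4a*b13, M32 - M23 = -4a*b23.
Here tr M = \frac{68123}{48841}, so a^2 = (1 + tr M)/4 = \frac{29241}{48841} and a = ±\frac{171}{221}. Taking a = \frac{171}{221}: M21 - M12 = 0, M13 - M31 = \frac{95760}{48841}, M32 - M23 = 0, giving b12 = 0, b13 = \frac{140}{221}, b23 = 0, i.e. R = \frac{171}{221} + \frac{140}{221} \gamma_{13}.
Its \gamma_{13} coefficient is already positive.
Answer: \frac{171}{221} + \frac{140}{221} \gamma_{13}. Uniqueness: Spin(3) -> SO(3) maps R and -R to the same rotation of trace \frac{68123}{48841}; fixing the sign of the \gamma_{13} coefficient removes the ambiguity.


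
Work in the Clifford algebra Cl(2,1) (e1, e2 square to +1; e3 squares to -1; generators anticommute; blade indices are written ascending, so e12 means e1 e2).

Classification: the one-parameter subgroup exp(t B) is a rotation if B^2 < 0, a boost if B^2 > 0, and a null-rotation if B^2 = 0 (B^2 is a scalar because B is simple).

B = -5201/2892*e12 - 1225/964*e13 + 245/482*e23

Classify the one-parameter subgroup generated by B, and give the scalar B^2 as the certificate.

B^2 term by term: the squares give (-5201/2892)^2*(e12)^2 + (-1225/964)^2*(e13)^2 + (245/482)^2*(e23)^2 = 27050401/8363664*(-1) + 1500625/929296*(+1) + 60025/232324*(+1) = -49/36 (each basis 2-blade squares to minus the product of its generators' squares); cross terms between blades sharing an index anticommute and cancel. So B^2 = -49/36.
Answer: rotation, certificate B^2 = -49/36. The class reads off the invariant scalar -49/36 directly.


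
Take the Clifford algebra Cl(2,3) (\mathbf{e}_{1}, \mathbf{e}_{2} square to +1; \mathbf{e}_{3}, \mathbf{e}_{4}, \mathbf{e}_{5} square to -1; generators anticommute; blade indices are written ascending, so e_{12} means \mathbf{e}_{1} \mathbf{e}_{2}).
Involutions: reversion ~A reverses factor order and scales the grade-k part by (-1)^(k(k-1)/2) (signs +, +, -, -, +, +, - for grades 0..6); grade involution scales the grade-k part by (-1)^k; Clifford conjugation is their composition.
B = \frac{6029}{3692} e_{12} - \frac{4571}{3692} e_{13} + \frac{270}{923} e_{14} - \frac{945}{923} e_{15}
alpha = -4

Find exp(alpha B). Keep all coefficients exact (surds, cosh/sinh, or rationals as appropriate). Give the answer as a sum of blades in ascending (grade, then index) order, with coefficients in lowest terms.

B^2 term by term: the squares give (\frac{6029}{3692})^2*(e_{12})^2 + (-\frac{4571}{3692})^2*(e_{13})^2 + (\frac{270}{923})^2*(e_{14})^2 + (-\frac{945}{923})^2*(e_{15})^2 = \frac{36348841}{13630864}*(-1) + \frac{20894041}{13630864}*(+1) + \frac{72900}{851929}*(+1) + \frac{893025}{851929}*(+1) = 0 (each basis 2-blade squares to minus the product of its generators' squares); cross terms between blades sharing an index anticommute and cancel. So B^2 = 0.
B^2 = 0, hence only two terms survive: exp(alpha B) = 1 + alpha B (parabolic case).
Answer: 1 - \frac{6029}{923} e_{12} + \frac{4571}{923} e_{13} - \frac{1080}{923} e_{14} + \frac{3780}{923} e_{15}


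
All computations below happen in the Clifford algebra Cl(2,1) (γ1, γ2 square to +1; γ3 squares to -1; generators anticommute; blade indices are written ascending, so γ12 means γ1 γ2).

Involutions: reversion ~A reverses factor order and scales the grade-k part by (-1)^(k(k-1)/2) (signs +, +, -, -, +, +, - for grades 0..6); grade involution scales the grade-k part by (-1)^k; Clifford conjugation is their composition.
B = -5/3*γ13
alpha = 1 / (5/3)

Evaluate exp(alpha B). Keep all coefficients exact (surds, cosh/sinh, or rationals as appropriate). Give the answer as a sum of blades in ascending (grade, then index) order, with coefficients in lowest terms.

B^2 = (-5/3)^2*(γ13)^2 = 25/9*(+1) = 25/9 (a basis 2-blade squares to minus the product of its generators' squares).
B^2 = 25/9 — the series telescopes hyperbolically here: l = 5/3, alpha*l = 1, so exp(alpha B) = cosh(1) + (sinh(1)/(5/3))*B = cosh(1) + (3*sinh(1)/5)*B.
Answer: cosh(1) - sinh(1)*γ13


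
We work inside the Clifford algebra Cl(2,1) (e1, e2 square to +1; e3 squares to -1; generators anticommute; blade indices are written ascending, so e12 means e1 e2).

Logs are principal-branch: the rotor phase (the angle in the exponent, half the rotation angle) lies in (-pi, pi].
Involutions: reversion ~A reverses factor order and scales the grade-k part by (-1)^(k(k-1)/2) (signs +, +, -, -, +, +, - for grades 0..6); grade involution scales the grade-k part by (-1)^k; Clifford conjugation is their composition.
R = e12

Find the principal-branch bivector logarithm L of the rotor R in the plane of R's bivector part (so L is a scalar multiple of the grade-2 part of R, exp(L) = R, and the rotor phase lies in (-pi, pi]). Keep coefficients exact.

The scalar part of R is 0, so the principal-branch rotor phase is pinned; divide the bivector part by its sine to get the unit plane — L is the phase times that plane.
Concretely: cos(phase) = 0 gives phase = ±pi/2, and since phase/sin(phase) is even the sign is immaterial: L = (phase/sin(phase)) * <R>_2 = (pi/2) * <R>_2.
Answer: pi/2*e12


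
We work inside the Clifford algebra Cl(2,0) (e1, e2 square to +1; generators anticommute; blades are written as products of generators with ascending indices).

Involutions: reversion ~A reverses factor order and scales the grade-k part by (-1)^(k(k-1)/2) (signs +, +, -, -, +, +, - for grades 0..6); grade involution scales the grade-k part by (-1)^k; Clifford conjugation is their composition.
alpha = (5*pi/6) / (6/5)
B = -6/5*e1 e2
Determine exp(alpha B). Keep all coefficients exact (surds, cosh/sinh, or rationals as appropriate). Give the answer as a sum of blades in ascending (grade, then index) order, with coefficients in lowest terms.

B^2 = (-6/5)^2*(e1 e2)^2 = 36/25*(-1) = -36/25 (a basis 2-blade squares to minus the product of its generators' squares).
B^2 = -36/25 — the series telescopes trigonometrically here: l = 6/5, alpha*l = 5*pi/6, so exp(alpha B) = cos(5*pi/6) + (sin(5*pi/6)/(6/5))*B = -sqrt(3)/2 + (5/12)*B.
Answer: -sqrt(3)/2 - 1/2*e1 e2


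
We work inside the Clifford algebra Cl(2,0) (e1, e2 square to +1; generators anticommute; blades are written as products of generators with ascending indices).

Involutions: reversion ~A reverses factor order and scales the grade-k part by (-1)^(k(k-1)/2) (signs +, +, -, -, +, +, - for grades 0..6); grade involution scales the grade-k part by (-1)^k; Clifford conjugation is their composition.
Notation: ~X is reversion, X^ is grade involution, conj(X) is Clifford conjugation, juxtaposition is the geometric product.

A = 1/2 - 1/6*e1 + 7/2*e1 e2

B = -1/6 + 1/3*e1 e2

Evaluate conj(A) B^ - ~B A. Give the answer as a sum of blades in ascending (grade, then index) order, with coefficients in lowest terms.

first term: 13/12 - 1/36*e1 + 1/18*e2 + 3/4*e1 e2
second term: 13/12 + 1/36*e1 - 1/18*e2 - 3/4*e1 e2
Answer: -1/18*e1 + 1/9*e2 + 3/2*e1 e2


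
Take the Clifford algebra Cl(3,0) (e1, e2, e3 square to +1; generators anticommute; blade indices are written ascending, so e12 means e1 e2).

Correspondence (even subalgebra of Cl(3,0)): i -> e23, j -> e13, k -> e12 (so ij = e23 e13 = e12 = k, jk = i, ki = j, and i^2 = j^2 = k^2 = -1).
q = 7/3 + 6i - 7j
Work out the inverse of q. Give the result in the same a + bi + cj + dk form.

In blades: q = 7/3 - 7*e13 + 6*e23.
With qbar = 7/3 + 7*e13 - 6*e23 (scalar fixed, mapped units negated), q qbar = 814/9 (the sum of squared coefficients), so q^-1 = qbar / (814/9) = 21/814 + 63/814*e13 - 27/407*e23; translating back:
Answer: 21/814 - 27/407*i + 63/814*j


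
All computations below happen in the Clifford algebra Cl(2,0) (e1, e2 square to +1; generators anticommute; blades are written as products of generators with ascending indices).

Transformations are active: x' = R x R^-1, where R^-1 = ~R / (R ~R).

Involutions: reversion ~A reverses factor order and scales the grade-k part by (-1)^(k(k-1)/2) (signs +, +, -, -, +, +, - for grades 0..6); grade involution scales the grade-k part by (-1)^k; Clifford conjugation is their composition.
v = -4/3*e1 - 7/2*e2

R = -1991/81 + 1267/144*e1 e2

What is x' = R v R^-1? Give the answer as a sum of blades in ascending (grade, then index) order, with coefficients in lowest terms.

~R = -1991/81 - 1267/144*e1 e2, and R ~R = 1144833145/1679616, so R^-1 = ~R / (1144833145/1679616).
R v = 15385/7776*e1 + 31675/324*e2
Answer: 24964/20967*e1 - 49637/13978*e2


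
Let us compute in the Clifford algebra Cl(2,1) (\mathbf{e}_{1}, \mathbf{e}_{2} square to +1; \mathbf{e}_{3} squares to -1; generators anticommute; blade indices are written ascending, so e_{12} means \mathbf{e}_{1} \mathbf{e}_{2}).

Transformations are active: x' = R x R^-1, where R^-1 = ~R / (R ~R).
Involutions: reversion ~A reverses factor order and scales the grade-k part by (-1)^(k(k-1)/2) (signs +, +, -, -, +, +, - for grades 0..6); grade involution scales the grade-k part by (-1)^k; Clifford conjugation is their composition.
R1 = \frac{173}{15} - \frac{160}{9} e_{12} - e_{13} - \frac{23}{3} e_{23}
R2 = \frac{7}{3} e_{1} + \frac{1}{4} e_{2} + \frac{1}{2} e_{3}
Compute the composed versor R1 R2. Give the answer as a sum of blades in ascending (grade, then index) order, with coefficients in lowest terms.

Distribute over the terms of R2 (each basis-blade product reordered to ascending indices, repeated generators contracted through their squares):
R1 (\frac{7}{3} e_{1}) = \frac{1211}{45} e_{1} + \frac{1120}{27} e_{2} + \frac{7}{3} e_{3} - \frac{161}{9} e_{123}
R1 (\frac{1}{4} e_{2}) = -\frac{40}{9} e_{1} + \frac{173}{60} e_{2} + \frac{23}{12} e_{3} + \frac{1}{4} e_{123}
R1 (\frac{1}{2} e_{3}) = \frac{1}{2} e_{1} + \frac{23}{6} e_{2} + \frac{173}{30} e_{3} - \frac{80}{9} e_{123}
Summing the partial products and collecting blades:
Answer: \frac{689}{30} e_{1} + \frac{26027}{540} e_{2} + \frac{601}{60} e_{3} - \frac{955}{36} e_{123}
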